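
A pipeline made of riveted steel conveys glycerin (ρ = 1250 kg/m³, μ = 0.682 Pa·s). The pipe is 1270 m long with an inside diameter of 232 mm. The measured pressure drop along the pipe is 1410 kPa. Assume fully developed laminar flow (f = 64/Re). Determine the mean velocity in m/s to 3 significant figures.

For laminar flow, f = 64/Re with Re = ρVD/μ, so Darcy-Weisbach reduces to ΔP = 32μLV/D². Solving for V: V = ΔP·D²/(32μL) = 1.41e+06·(0.232)²/(32·0.682·1270) = 2.738 m/s.
Check: Re = ρVD/μ = 1250·2.738·0.232/0.682 = 1164 < 2300, so the laminar assumption holds.

V ≈ 2.74 m/s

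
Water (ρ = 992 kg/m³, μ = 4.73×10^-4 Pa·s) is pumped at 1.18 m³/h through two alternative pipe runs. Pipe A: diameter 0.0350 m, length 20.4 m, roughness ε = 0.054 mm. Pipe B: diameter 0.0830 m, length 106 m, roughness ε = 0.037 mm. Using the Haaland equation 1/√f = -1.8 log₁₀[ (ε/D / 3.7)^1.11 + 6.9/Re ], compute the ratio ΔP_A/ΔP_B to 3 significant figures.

Pipe A: V = Q/A = 0.0003278/0.0009621 = 0.3407 m/s; Re = 2.501e+04; ε/D = 0.00154; Haaland → f = 0.0276; ΔP_A = f(L/D)(ρV²/2) = 926.2 Pa.
Pipe B: V = Q/A = 0.0003278/0.005411 = 0.06058 m/s; Re = 1.055e+04; ε/D = 0.000446; Haaland → f = 0.031; ΔP_B = f(L/D)(ρV²/2) = 72.06 Pa.
ΔP_A/ΔP_B = 926.2/72.06 = 12.9.

ΔP_A/ΔP_B ≈ 12.9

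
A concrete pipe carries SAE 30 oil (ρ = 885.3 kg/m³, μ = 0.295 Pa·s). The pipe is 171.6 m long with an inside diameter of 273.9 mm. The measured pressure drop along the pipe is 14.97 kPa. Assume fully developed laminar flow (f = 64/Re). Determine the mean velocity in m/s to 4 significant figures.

V ≈ 0.6933 m/s

For laminar flow, f = 64/Re with Re = ρVD/μ, so Darcy-Weisbach reduces to ΔP = 32μLV/D². Solving for V: V = ΔP·D²/(32μL) = 1.497e+04·(0.2739)²/(32·0.295·171.6) = 0.6933 m/s.
Check: Re = ρVD/μ = 885.3·0.6933·0.2739/0.295 = 569.9 < 2300, so the laminar assumption holds.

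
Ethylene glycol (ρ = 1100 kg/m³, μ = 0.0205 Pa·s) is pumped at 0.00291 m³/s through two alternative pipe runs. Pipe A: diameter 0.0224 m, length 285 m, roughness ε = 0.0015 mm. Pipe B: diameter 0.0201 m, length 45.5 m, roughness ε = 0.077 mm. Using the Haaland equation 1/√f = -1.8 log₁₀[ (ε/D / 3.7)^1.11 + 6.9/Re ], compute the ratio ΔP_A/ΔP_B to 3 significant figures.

Pipe A: V = Q/A = 0.00291/0.0003941 = 7.384 m/s; Re = 8876; ε/D = 6.7e-05; Haaland → f = 0.03199; ΔP_A = f(L/D)(ρV²/2) = 1.221e+07 Pa.
Pipe B: V = Q/A = 0.00291/0.0003173 = 9.171 m/s; Re = 9891; ε/D = 0.00383; Haaland → f = 0.03603; ΔP_B = f(L/D)(ρV²/2) = 3.773e+06 Pa.
ΔP_A/ΔP_B = 1.221e+07/3.773e+06 = 3.23.

ΔP_A/ΔP_B ≈ 3.23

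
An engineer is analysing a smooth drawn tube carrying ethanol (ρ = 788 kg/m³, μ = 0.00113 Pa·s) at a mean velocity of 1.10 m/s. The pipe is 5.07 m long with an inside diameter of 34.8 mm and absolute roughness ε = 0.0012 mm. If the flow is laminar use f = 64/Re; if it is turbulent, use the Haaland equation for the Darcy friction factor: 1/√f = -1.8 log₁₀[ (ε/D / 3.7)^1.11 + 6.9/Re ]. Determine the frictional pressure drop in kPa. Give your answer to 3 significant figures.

ΔP ≈ 1.67 kPa

Reynolds number Re = ρVD/μ = 788 · 1.1 · 0.0348 / 0.00113 = 2.669e+04.
Re > 4000 → turbulent. Relative roughness ε/D = 1.2e-06/0.0348 = 3.45e-05. Haaland: 1/√f = -1.8 log₁₀[(3.45e-05/3.7)^1.11 + 6.9/2.669e+04] = -1.8 log₁₀[2.61e-06 + 0.000258] = 6.45, so f = 0.02404.
Darcy-Weisbach: ΔP = f(L/D)(ρV²/2) = 0.02404·(5.07/0.0348)·(788·1.1²/2) = 0.02404·145.7·476.7 = 1670 Pa.
ΔP = 1670 Pa = 1.67 kPa.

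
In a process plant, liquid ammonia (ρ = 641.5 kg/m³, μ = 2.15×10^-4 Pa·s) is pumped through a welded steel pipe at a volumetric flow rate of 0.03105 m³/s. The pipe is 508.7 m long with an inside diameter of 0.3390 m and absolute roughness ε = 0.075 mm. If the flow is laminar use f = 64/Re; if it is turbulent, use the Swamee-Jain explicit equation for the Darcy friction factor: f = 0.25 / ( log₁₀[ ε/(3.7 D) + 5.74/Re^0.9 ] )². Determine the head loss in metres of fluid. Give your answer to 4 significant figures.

Cross-sectional area A = πD²/4 = π(0.339)²/4 = 0.09026 m²; mean velocity V = Q/A = 0.03105/0.09026 = 0.344 m/s.
Reynolds number Re = ρVD/μ = 641.5 · 0.344 · 0.339 / 0.000215 = 3.48e+05.
Re > 4000 → turbulent. Relative roughness ε/D = 7.5e-05/0.339 = 0.000221. Swamee-Jain: f = 0.25/(log₁₀[0.000221/3.7 + 5.74/3.48e+05^0.9])² = 0.25/(log₁₀[5.98e-05 + 5.91e-05])² = 0.25/(-3.925)² = 0.01623.
Darcy-Weisbach: ΔP = f(L/D)(ρV²/2) = 0.01623·(508.7/0.339)·(641.5·0.344²/2) = 0.01623·1501·37.96 = 924.4 Pa.
Head loss h_f = ΔP/(ρg) = 924.4/(641.5·9.81) = 0.1469 m.

h_f ≈ 0.1469 m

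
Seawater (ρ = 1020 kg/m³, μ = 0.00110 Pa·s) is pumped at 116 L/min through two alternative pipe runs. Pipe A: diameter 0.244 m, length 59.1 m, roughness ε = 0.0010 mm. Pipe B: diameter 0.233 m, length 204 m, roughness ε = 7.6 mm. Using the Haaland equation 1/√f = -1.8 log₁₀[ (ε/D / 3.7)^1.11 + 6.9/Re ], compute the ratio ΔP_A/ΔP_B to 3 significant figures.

Pipe A: V = Q/A = 0.001933/0.04676 = 0.04135 m/s; Re = 9355; ε/D = 4.1e-06; Haaland → f = 0.03146; ΔP_A = f(L/D)(ρV²/2) = 6.644 Pa.
Pipe B: V = Q/A = 0.001933/0.04264 = 0.04534 m/s; Re = 9796; ε/D = 0.0326; Haaland → f = 0.06229; ΔP_B = f(L/D)(ρV²/2) = 57.18 Pa.
ΔP_A/ΔP_B = 6.644/57.18 = 0.116.

ΔP_A/ΔP_B ≈ 0.116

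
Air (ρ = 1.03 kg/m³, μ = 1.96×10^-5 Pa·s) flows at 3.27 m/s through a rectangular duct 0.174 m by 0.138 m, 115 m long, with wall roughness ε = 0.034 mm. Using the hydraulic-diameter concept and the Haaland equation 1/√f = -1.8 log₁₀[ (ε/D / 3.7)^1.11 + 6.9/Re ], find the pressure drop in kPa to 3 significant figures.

ΔP ≈ 0.101 kPa

Hydraulic diameter D_h = 4A/P = 4·(0.174·0.138)/(2·(0.174+0.138)) = 0.09605/0.624 = 0.1539 m.
Re = ρVD_h/μ = 1.03·3.27·0.1539/1.96e-05 = 2.645e+04.
ε/D_h = 3.4e-05/0.1539 = 0.000221; Haaland gives 1/√f = -1.8 log₁₀[2.05e-05+0.000261] = 6.391, so f = 0.02448.
ΔP = f(L/D_h)(ρV²/2) = 0.02448·115/0.1539·5.507 = 100.7 Pa.
ΔP = 0.101 kPa.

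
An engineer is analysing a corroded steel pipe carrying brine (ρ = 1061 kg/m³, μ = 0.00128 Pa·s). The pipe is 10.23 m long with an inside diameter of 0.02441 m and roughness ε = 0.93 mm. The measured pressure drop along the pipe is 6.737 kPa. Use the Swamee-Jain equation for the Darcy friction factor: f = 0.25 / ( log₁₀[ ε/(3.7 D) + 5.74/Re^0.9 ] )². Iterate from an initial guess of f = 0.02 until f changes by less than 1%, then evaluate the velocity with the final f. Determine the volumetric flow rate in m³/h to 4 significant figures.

Q ≈ 1.140 m³/h

Rearranging Darcy-Weisbach: V = √(2·ΔP·D/(f·L·ρ)). With ε/D = 0.00093/0.02441 = 0.0381, iterate starting from f = 0.02:
  f = 0.02 → V = √(2·6737·0.02441/(0.02·10.23·1061)) = 1.231 m/s; Re = ρVD/μ = 2.491e+04; f → 0.06499
  f = 0.06499 → V = 0.6828 m/s; Re = 1.382e+04; f → 0.06615
  f = 0.06615 → V = 0.6768 m/s; Re = 1.369e+04; f → 0.06617
Converged (Δf/f < 1%). With the final f = 0.06617: V = √(2·6737·0.02441/(0.06617·10.23·1061)) = 0.6767 m/s.
Q = V·A = 0.6767·(π/4·0.02441²) = 0.0003167 m³/s = 1.140 m³/h.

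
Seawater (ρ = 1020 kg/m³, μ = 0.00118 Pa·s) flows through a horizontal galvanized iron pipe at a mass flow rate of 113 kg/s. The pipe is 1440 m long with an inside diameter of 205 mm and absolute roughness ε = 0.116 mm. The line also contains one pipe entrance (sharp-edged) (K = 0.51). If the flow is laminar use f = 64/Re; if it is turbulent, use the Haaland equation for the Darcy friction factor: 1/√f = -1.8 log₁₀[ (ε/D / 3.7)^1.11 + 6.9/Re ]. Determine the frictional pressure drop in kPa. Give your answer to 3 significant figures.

A = πD²/4 = π(0.205)²/4 = 0.03301 m²; mean velocity V = ṁ/(ρA) = 113/(1020 · 0.03301) = 3.356 m/s.
Reynolds number Re = ρVD/μ = 1020 · 3.356 · 0.205 / 0.00118 = 5.948e+05.
Re > 4000 → turbulent. Relative roughness ε/D = 0.000116/0.205 = 0.000566. Haaland: 1/√f = -1.8 log₁₀[(0.000566/3.7)^1.11 + 6.9/5.948e+05] = -1.8 log₁₀[5.82e-05 + 1.16e-05] = 7.481, so f = 0.01787.
Total minor-loss coefficient ΣK = 1·0.51 = 0.51.
ΔP = [f·L/D + ΣK]·(ρV²/2) = [0.01787·1440/0.205 + 0.51]·(1020·3.356²/2) = [125.5 + 0.51]·5746 = 7.24e+05 Pa.
ΔP = 7.24e+05 Pa = 724 kPa.

ΔP ≈ 724 kPa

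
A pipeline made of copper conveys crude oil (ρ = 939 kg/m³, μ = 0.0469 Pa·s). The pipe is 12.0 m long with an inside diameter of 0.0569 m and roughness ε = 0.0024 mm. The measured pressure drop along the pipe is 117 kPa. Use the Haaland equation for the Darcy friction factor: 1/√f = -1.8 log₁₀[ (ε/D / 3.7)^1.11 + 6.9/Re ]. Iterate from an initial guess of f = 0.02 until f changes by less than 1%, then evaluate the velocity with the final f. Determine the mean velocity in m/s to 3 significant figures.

V ≈ 5.84 m/s

Rearranging Darcy-Weisbach: V = √(2·ΔP·D/(f·L·ρ)). With ε/D = 2.4e-06/0.0569 = 4.22e-05, iterate starting from f = 0.02:
  f = 0.02 → V = √(2·1.17e+05·0.0569/(0.02·12·939)) = 7.686 m/s; Re = ρVD/μ = 8757; f → 0.03208
  f = 0.03208 → V = 6.069 m/s; Re = 6914; f → 0.03431
  f = 0.03431 → V = 5.869 m/s; Re = 6686; f → 0.03464
Converged (Δf/f < 1%). With the final f = 0.03464: V = √(2·1.17e+05·0.0569/(0.03464·12·939)) = 5.84 m/s.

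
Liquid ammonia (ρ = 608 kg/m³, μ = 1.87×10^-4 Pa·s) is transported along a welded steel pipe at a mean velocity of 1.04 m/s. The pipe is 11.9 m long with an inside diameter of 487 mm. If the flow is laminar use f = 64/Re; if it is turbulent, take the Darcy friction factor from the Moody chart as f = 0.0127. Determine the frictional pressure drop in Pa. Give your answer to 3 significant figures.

Reynolds number Re = ρVD/μ = 608 · 1.04 · 0.487 / 0.000187 = 1.647e+06.
Re > 4000 → turbulent; use the Moody-chart value f = 0.0127.
Darcy-Weisbach: ΔP = f(L/D)(ρV²/2) = 0.0127·(11.9/0.487)·(608·1.04²/2) = 0.0127·24.44·328.8 = 102 Pa.

ΔP ≈ 102 Pa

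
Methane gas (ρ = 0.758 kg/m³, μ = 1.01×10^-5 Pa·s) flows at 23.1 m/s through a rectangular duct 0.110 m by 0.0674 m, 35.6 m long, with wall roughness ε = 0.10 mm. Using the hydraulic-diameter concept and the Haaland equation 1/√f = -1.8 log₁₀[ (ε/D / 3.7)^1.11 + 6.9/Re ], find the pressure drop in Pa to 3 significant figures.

Hydraulic diameter D_h = 4A/P = 4·(0.11·0.0674)/(2·(0.11+0.0674)) = 0.02966/0.3548 = 0.08359 m.
Re = ρVD_h/μ = 0.758·23.1·0.08359/1.01e-05 = 1.449e+05.
ε/D_h = 0.0001/0.08359 = 0.0012; Haaland gives 1/√f = -1.8 log₁₀[0.000134+4.76e-05] = 6.735, so f = 0.02204.
ΔP = f(L/D_h)(ρV²/2) = 0.02204·35.6/0.08359·202.2 = 1899 Pa.

ΔP ≈ 1900 Pa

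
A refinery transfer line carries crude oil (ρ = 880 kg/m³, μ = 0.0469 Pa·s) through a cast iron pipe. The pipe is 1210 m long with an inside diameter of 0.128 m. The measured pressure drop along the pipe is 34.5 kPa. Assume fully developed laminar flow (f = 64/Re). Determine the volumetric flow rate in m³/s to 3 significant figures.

For laminar flow, f = 64/Re with Re = ρVD/μ, so Darcy-Weisbach reduces to ΔP = 32μLV/D². Solving for V: V = ΔP·D²/(32μL) = 3.45e+04·(0.128)²/(32·0.0469·1210) = 0.3113 m/s.
Check: Re = ρVD/μ = 880·0.3113·0.128/0.0469 = 747.6 < 2300, so the laminar assumption holds.
Q = V·A = 0.3113·(π/4·0.128²) = 0.004005 m³/s = 0.00401 m³/s.

Q ≈ 0.00401 m³/s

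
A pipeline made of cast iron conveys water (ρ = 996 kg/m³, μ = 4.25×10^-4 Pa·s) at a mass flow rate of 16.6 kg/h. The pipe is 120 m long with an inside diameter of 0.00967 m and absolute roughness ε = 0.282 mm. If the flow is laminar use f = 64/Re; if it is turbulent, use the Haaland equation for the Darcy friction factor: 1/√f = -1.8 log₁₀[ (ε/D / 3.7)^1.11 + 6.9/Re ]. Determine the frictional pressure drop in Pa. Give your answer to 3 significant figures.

ΔP ≈ 1100 Pa

ṁ = 16.6 kg/h = 16.6/3600 = 0.004611 kg/s.
A = πD²/4 = π(0.00967)²/4 = 7.344e-05 m²; mean velocity V = ṁ/(ρA) = 0.004611/(996 · 7.344e-05) = 0.06304 m/s.
Reynolds number Re = ρVD/μ = 996 · 0.06304 · 0.00967 / 0.000425 = 1429.
Re < 2300 → laminar flow, so f = 64/Re = 64/1429 = 0.0448 (the turbulent correlation is not needed).
Darcy-Weisbach: ΔP = f(L/D)(ρV²/2) = 0.0448·(120/0.00967)·(996·0.06304²/2) = 0.0448·1.241e+04·1.979 = 1100 Pa.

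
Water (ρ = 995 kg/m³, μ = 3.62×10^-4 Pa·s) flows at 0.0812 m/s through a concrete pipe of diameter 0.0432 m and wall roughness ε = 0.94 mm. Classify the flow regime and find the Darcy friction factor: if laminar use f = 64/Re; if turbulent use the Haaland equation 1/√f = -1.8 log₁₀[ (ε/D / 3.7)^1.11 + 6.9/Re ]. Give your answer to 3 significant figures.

Re = ρVD/μ = 995·0.0812·0.0432/0.000362 = 9642.
Re > 4000 → turbulent. ε/D = 0.00094/0.0432 = 0.0218; Haaland: 1/√f = -1.8 log₁₀[0.00334 + 0.000716] = 4.305, so f = 0.05396.

f ≈ 0.0540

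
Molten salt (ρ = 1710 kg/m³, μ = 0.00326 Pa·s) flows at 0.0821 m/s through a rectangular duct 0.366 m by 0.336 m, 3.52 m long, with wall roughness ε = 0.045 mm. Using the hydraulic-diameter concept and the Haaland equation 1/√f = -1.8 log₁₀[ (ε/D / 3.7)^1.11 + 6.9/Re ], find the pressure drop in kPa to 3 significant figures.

ΔP ≈ 0.00161 kPa

Hydraulic diameter D_h = 4A/P = 4·(0.366·0.336)/(2·(0.366+0.336)) = 0.4919/1.404 = 0.3504 m.
Re = ρVD_h/μ = 1710·0.0821·0.3504/0.00326 = 1.509e+04.
ε/D_h = 4.5e-05/0.3504 = 0.000128; Haaland gives 1/√f = -1.8 log₁₀[1.12e-05+0.000457] = 5.993, so f = 0.02785.
ΔP = f(L/D_h)(ρV²/2) = 0.02785·3.52/0.3504·5.763 = 1.612 Pa.
ΔP = 0.00161 kPa.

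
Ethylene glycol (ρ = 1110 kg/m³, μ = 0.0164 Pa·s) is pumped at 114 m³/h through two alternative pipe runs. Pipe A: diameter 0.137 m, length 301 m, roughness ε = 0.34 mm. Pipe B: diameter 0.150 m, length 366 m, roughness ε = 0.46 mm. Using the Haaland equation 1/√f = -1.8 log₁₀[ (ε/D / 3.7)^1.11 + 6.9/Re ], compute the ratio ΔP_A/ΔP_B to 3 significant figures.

Pipe A: V = Q/A = 0.03167/0.01474 = 2.148 m/s; Re = 1.992e+04; ε/D = 0.00248; Haaland → f = 0.03034; ΔP_A = f(L/D)(ρV²/2) = 1.707e+05 Pa.
Pipe B: V = Q/A = 0.03167/0.01767 = 1.792 m/s; Re = 1.819e+04; ε/D = 0.00307; Haaland → f = 0.03171; ΔP_B = f(L/D)(ρV²/2) = 1.379e+05 Pa.
ΔP_A/ΔP_B = 1.707e+05/1.379e+05 = 1.24.

ΔP_A/ΔP_B ≈ 1.24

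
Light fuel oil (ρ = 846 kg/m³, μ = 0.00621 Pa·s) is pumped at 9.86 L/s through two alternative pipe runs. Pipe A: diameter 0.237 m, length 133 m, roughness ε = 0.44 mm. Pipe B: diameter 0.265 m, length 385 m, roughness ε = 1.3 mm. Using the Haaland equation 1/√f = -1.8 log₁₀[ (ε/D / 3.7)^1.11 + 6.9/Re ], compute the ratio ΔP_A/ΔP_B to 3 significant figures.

Pipe A: V = Q/A = 0.00986/0.04412 = 0.2235 m/s; Re = 7216; ε/D = 0.00186; Haaland → f = 0.03594; ΔP_A = f(L/D)(ρV²/2) = 426.2 Pa.
Pipe B: V = Q/A = 0.00986/0.05515 = 0.1788 m/s; Re = 6454; ε/D = 0.00491; Haaland → f = 0.0403; ΔP_B = f(L/D)(ρV²/2) = 791.6 Pa.
ΔP_A/ΔP_B = 426.2/791.6 = 0.538.

ΔP_A/ΔP_B ≈ 0.538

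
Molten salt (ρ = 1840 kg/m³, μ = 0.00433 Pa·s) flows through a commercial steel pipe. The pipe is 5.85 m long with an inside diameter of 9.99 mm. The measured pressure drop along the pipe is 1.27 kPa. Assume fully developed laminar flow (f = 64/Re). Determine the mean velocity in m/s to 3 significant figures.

For laminar flow, f = 64/Re with Re = ρVD/μ, so Darcy-Weisbach reduces to ΔP = 32μLV/D². Solving for V: V = ΔP·D²/(32μL) = 1270·(0.00999)²/(32·0.00433·5.85) = 0.1564 m/s.
Check: Re = ρVD/μ = 1840·0.1564·0.00999/0.00433 = 663.8 < 2300, so the laminar assumption holds.

V ≈ 0.156 m/s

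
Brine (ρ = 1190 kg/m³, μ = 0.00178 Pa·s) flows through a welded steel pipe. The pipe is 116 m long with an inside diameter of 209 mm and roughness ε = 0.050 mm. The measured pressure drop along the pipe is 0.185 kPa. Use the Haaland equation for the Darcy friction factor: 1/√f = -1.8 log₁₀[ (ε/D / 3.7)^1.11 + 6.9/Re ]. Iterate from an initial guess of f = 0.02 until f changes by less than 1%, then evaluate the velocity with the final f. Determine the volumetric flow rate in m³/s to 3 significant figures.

Q ≈ 0.00504 m³/s

Rearranging Darcy-Weisbach: V = √(2·ΔP·D/(f·L·ρ)). With ε/D = 5e-05/0.209 = 0.000239, iterate starting from f = 0.02:
  f = 0.02 → V = √(2·185·0.209/(0.02·116·1190)) = 0.1674 m/s; Re = ρVD/μ = 2.338e+04; f → 0.02522
  f = 0.02522 → V = 0.149 m/s; Re = 2.082e+04; f → 0.02591
  f = 0.02591 → V = 0.147 m/s; Re = 2.054e+04; f → 0.02599
Converged (Δf/f < 1%). With the final f = 0.02599: V = √(2·185·0.209/(0.02599·116·1190)) = 0.1468 m/s.
Q = V·A = 0.1468·(π/4·0.209²) = 0.005036 m³/s = 0.00504 m³/s.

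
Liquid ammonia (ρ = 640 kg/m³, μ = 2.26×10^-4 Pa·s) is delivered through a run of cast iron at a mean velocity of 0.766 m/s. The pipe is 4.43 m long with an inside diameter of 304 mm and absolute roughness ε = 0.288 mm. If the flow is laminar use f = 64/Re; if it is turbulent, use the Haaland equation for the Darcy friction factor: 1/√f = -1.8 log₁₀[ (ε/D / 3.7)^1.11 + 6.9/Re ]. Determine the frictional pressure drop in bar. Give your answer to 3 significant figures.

ΔP ≈ 5.43×10^-4 bar

Reynolds number Re = ρVD/μ = 640 · 0.766 · 0.304 / 0.000226 = 6.594e+05.
Re > 4000 → turbulent. Relative roughness ε/D = 0.000288/0.304 = 0.000947. Haaland: 1/√f = -1.8 log₁₀[(0.000947/3.7)^1.11 + 6.9/6.594e+05] = -1.8 log₁₀[0.000103 + 1.05e-05] = 7.101, so f = 0.01983.
Darcy-Weisbach: ΔP = f(L/D)(ρV²/2) = 0.01983·(4.43/0.304)·(640·0.766²/2) = 0.01983·14.57·187.8 = 54.27 Pa.
ΔP = 54.27 Pa = 5.43×10^-4 bar.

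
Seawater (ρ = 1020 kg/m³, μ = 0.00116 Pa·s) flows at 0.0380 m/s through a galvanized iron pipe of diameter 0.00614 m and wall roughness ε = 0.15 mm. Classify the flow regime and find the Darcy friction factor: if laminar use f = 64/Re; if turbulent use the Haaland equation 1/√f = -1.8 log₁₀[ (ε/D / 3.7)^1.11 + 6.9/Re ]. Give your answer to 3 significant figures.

Re = ρVD/μ = 1020·0.038·0.00614/0.00116 = 205.2.
Re < 2300 → laminar, so f = 64/Re = 0.312 (roughness is irrelevant in laminar flow).

f ≈ 0.312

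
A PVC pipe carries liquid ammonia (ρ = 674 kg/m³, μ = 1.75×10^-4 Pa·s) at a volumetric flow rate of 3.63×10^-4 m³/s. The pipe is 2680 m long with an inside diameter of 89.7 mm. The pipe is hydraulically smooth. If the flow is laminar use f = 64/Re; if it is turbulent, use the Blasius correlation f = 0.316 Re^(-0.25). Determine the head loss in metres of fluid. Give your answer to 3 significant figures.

h_f ≈ 0.134 m

Cross-sectional area A = πD²/4 = π(0.0897)²/4 = 0.006319 m²; mean velocity V = Q/A = 0.000363/0.006319 = 0.05744 m/s.
Reynolds number Re = ρVD/μ = 674 · 0.05744 · 0.0897 / 0.000175 = 1.984e+04.
Re > 4000 → turbulent. Smooth-pipe (Blasius): f = 0.316 Re^(-0.25) = 0.316/(1.984e+04)^0.25 = 0.02662.
Darcy-Weisbach: ΔP = f(L/D)(ρV²/2) = 0.02662·(2680/0.0897)·(674·0.05744²/2) = 0.02662·2.988e+04·1.112 = 884.5 Pa.
Head loss h_f = ΔP/(ρg) = 884.5/(674·9.81) = 0.134 m.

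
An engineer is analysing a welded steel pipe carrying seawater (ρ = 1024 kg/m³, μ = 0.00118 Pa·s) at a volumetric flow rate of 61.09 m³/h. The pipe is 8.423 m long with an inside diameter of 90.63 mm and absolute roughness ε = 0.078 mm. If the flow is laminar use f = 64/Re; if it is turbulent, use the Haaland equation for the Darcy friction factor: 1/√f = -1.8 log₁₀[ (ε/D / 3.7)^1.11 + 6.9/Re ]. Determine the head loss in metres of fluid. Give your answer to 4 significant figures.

h_f ≈ 0.6653 m

Q = 61.09 m³/h = 61.09/3600 = 0.01697 m³/s.
Cross-sectional area A = πD²/4 = π(0.09063)²/4 = 0.006451 m²; mean velocity V = Q/A = 0.01697/0.006451 = 2.63 m/s.
Reynolds number Re = ρVD/μ = 1024 · 2.63 · 0.09063 / 0.00118 = 2.069e+05.
Re > 4000 → turbulent. Relative roughness ε/D = 7.8e-05/0.09063 = 0.000861. Haaland: 1/√f = -1.8 log₁₀[(0.000861/3.7)^1.11 + 6.9/2.069e+05] = -1.8 log₁₀[9.27e-05 + 3.34e-05] = 7.019, so f = 0.0203.
Darcy-Weisbach: ΔP = f(L/D)(ρV²/2) = 0.0203·(8.423/0.09063)·(1024·2.63²/2) = 0.0203·92.94·3543 = 6683 Pa.
Head loss h_f = ΔP/(ρg) = 6683/(1024·9.81) = 0.6653 m.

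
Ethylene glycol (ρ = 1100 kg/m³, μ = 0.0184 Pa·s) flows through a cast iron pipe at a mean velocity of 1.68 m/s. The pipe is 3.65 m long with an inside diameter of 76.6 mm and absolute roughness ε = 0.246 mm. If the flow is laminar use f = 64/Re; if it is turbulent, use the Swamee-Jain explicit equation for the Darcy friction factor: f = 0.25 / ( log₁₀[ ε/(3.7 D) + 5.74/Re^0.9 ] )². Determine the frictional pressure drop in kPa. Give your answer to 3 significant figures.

ΔP ≈ 2.80 kPa

Reynolds number Re = ρVD/μ = 1100 · 1.68 · 0.0766 / 0.0184 = 7693.
Re > 4000 → turbulent. Relative roughness ε/D = 0.000246/0.0766 = 0.00321. Swamee-Jain: f = 0.25/(log₁₀[0.00321/3.7 + 5.74/7693^0.9])² = 0.25/(log₁₀[0.000868 + 0.00183])² = 0.25/(-2.57)² = 0.03786.
Darcy-Weisbach: ΔP = f(L/D)(ρV²/2) = 0.03786·(3.65/0.0766)·(1100·1.68²/2) = 0.03786·47.65·1552 = 2800 Pa.
ΔP = 2800 Pa = 2.80 kPa.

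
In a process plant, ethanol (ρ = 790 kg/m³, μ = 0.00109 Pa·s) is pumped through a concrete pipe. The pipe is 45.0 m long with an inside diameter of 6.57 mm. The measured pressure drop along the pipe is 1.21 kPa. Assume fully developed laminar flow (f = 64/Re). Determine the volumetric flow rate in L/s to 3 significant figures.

For laminar flow, f = 64/Re with Re = ρVD/μ, so Darcy-Weisbach reduces to ΔP = 32μLV/D². Solving for V: V = ΔP·D²/(32μL) = 1210·(0.00657)²/(32·0.00109·45) = 0.03328 m/s.
Check: Re = ρVD/μ = 790·0.03328·0.00657/0.00109 = 158.5 < 2300, so the laminar assumption holds.
Q = V·A = 0.03328·(π/4·0.00657²) = 1.128e-06 m³/s = 0.00113 L/s.

Q ≈ 0.00113 L/s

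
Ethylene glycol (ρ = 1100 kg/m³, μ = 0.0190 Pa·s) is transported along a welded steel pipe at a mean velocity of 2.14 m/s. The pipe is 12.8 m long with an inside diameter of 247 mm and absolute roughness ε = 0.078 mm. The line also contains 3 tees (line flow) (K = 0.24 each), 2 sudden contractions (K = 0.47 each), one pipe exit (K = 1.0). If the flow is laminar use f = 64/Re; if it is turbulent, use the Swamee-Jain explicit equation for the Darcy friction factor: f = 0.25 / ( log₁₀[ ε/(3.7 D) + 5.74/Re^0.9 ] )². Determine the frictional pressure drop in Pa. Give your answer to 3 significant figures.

Reynolds number Re = ρVD/μ = 1100 · 2.14 · 0.247 / 0.019 = 3.06e+04.
Re > 4000 → turbulent. Relative roughness ε/D = 7.8e-05/0.247 = 0.000316. Swamee-Jain: f = 0.25/(log₁₀[0.000316/3.7 + 5.74/3.06e+04^0.9])² = 0.25/(log₁₀[8.53e-05 + 0.000527])² = 0.25/(-3.213)² = 0.02422.
Total minor-loss coefficient ΣK = 3·0.24 + 2·0.47 + 1·1 = 2.66.
ΔP = [f·L/D + ΣK]·(ρV²/2) = [0.02422·12.8/0.247 + 2.66]·(1100·2.14²/2) = [1.255 + 2.66]·2519 = 9861 Pa.

ΔP ≈ 9860 Pa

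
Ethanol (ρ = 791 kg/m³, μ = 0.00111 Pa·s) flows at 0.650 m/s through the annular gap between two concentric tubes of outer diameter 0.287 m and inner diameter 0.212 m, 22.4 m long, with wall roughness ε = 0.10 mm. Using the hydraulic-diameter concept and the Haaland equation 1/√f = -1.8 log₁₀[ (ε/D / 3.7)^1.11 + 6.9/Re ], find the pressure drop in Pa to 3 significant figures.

Hydraulic diameter D_h = 4A/P = D_o - D_i = 0.287 - 0.212 = 0.075 m.
Re = ρVD_h/μ = 791·0.65·0.075/0.00111 = 3.474e+04.
ε/D_h = 0.0001/0.075 = 0.00133; Haaland gives 1/√f = -1.8 log₁₀[0.000151+0.000199] = 6.222, so f = 0.02583.
ΔP = f(L/D_h)(ρV²/2) = 0.02583·22.4/0.075·167.1 = 1289 Pa.

ΔP ≈ 1290 Pa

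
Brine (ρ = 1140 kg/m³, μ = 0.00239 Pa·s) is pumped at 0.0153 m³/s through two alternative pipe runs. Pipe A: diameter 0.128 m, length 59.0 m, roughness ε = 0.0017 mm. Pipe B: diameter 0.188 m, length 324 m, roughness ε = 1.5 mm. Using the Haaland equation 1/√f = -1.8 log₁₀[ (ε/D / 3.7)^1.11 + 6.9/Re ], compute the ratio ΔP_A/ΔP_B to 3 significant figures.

Pipe A: V = Q/A = 0.0153/0.01287 = 1.189 m/s; Re = 7.259e+04; ε/D = 1.33e-05; Haaland → f = 0.01912; ΔP_A = f(L/D)(ρV²/2) = 7101 Pa.
Pipe B: V = Q/A = 0.0153/0.02776 = 0.5512 m/s; Re = 4.943e+04; ε/D = 0.00798; Haaland → f = 0.03651; ΔP_B = f(L/D)(ρV²/2) = 1.09e+04 Pa.
ΔP_A/ΔP_B = 7101/1.09e+04 = 0.652.

ΔP_A/ΔP_B ≈ 0.652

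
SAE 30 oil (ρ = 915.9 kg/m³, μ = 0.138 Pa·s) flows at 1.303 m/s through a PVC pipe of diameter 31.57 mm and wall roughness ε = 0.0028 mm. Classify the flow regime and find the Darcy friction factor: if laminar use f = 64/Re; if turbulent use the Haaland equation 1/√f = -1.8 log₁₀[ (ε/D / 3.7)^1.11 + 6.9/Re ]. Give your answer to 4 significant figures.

Re = ρVD/μ = 915.9·1.303·0.03157/0.138 = 273.
Re < 2300 → laminar, so f = 64/Re = 0.2344 (roughness is irrelevant in laminar flow).

f ≈ 0.2344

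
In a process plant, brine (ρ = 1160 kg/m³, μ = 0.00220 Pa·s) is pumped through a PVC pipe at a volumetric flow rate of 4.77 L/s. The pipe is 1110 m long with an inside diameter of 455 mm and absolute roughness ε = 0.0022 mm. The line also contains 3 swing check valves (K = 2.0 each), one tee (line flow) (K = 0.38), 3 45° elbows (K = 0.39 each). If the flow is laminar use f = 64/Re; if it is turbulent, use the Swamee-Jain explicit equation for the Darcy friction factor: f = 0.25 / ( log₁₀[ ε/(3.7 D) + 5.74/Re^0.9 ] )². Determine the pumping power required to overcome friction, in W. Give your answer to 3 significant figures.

P ≈ 0.217 W

Q = 4.77 L/s = 4.77/1000 = 0.00477 m³/s.
Cross-sectional area A = πD²/4 = π(0.455)²/4 = 0.1626 m²; mean velocity V = Q/A = 0.00477/0.1626 = 0.02934 m/s.
Reynolds number Re = ρVD/μ = 1160 · 0.02934 · 0.455 / 0.0022 = 7038.
Re > 4000 → turbulent. Relative roughness ε/D = 2.2e-06/0.455 = 4.84e-06. Swamee-Jain: f = 0.25/(log₁₀[4.84e-06/3.7 + 5.74/7038^0.9])² = 0.25/(log₁₀[1.31e-06 + 0.00198])² = 0.25/(-2.704)² = 0.0342.
Total minor-loss coefficient ΣK = 3·2 + 1·0.38 + 3·0.39 = 7.55.
ΔP = [f·L/D + ΣK]·(ρV²/2) = [0.0342·1110/0.455 + 7.55]·(1160·0.02934²/2) = [83.44 + 7.55]·0.4992 = 45.42 Pa.
Pumping power P = QΔP = 0.00477·45.42 = 0.2167 W = 0.217 W.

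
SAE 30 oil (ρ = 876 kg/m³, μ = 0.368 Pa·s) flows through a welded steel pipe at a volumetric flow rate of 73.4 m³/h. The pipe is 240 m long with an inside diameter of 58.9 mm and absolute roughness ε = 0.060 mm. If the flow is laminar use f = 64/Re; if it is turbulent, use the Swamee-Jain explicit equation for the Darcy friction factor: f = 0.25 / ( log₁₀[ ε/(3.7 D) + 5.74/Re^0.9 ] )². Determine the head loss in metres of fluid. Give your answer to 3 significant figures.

Q = 73.4 m³/h = 73.4/3600 = 0.02039 m³/s.
Cross-sectional area A = πD²/4 = π(0.0589)²/4 = 0.002725 m²; mean velocity V = Q/A = 0.02039/0.002725 = 7.483 m/s.
Reynolds number Re = ρVD/μ = 876 · 7.483 · 0.0589 / 0.368 = 1049.
Re < 2300 → laminar flow, so f = 64/Re = 64/1049 = 0.061 (the turbulent correlation is not needed).
Darcy-Weisbach: ΔP = f(L/D)(ρV²/2) = 0.061·(240/0.0589)·(876·7.483²/2) = 0.061·4075·2.453e+04 = 6.096e+06 Pa.
Head loss h_f = ΔP/(ρg) = 6.096e+06/(876·9.81) = 709 m.

h_f ≈ 709 m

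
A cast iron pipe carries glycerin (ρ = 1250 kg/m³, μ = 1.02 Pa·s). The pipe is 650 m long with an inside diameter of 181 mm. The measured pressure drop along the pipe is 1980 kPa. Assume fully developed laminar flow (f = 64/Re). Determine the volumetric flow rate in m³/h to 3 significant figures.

For laminar flow, f = 64/Re with Re = ρVD/μ, so Darcy-Weisbach reduces to ΔP = 32μLV/D². Solving for V: V = ΔP·D²/(32μL) = 1.98e+06·(0.181)²/(32·1.02·650) = 3.057 m/s.
Check: Re = ρVD/μ = 1250·3.057·0.181/1.02 = 678.2 < 2300, so the laminar assumption holds.
Q = V·A = 3.057·(π/4·0.181²) = 0.07867 m³/s = 283 m³/h.

Q ≈ 283 m³/h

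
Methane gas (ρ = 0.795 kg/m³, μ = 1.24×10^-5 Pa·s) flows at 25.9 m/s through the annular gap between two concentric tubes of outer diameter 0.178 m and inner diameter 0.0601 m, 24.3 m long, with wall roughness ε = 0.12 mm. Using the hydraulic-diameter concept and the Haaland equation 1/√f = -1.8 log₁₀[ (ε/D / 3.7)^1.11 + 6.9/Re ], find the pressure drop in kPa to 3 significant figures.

ΔP ≈ 1.15 kPa

Hydraulic diameter D_h = 4A/P = D_o - D_i = 0.178 - 0.0601 = 0.1179 m.
Re = ρVD_h/μ = 0.795·25.9·0.1179/1.24e-05 = 1.958e+05.
ε/D_h = 0.00012/0.1179 = 0.00102; Haaland gives 1/√f = -1.8 log₁₀[0.000112+3.52e-05] = 6.899, so f = 0.02101.
ΔP = f(L/D_h)(ρV²/2) = 0.02101·24.3/0.1179·266.6 = 1155 Pa.
ΔP = 1.15 kPa.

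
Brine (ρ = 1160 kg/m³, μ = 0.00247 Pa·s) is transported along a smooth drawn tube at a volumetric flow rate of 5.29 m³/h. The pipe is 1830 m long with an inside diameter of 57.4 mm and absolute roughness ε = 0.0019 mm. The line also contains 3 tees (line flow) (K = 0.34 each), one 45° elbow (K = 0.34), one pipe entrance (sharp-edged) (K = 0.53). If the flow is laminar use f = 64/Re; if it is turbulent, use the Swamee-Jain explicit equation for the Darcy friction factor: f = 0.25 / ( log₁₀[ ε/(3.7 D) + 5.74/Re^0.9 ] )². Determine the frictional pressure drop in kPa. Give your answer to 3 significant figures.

Q = 5.29 m³/h = 5.29/3600 = 0.001469 m³/s.
Cross-sectional area A = πD²/4 = π(0.0574)²/4 = 0.002588 m²; mean velocity V = Q/A = 0.001469/0.002588 = 0.5679 m/s.
Reynolds number Re = ρVD/μ = 1160 · 0.5679 · 0.0574 / 0.00247 = 1.531e+04.
Re > 4000 → turbulent. Relative roughness ε/D = 1.9e-06/0.0574 = 3.31e-05. Swamee-Jain: f = 0.25/(log₁₀[3.31e-05/3.7 + 5.74/1.531e+04^0.9])² = 0.25/(log₁₀[8.95e-06 + 0.000983])² = 0.25/(-3.004)² = 0.02771.
Total minor-loss coefficient ΣK = 3·0.34 + 1·0.34 + 1·0.53 = 1.89.
ΔP = [f·L/D + ΣK]·(ρV²/2) = [0.02771·1830/0.0574 + 1.89]·(1160·0.5679²/2) = [883.5 + 1.89]·187 = 1.656e+05 Pa.
ΔP = 1.656e+05 Pa = 166 kPa.

ΔP ≈ 166 kPa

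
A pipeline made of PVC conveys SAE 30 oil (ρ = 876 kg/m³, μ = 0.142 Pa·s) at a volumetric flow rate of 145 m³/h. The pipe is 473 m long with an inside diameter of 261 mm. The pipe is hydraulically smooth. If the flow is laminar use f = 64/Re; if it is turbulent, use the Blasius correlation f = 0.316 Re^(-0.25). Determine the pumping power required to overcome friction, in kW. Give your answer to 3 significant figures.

P ≈ 0.957 kW

Q = 145 m³/h = 145/3600 = 0.04028 m³/s.
Cross-sectional area A = πD²/4 = π(0.261)²/4 = 0.0535 m²; mean velocity V = Q/A = 0.04028/0.0535 = 0.7528 m/s.
Reynolds number Re = ρVD/μ = 876 · 0.7528 · 0.261 / 0.142 = 1212.
Re < 2300 → laminar flow, so f = 64/Re = 64/1212 = 0.0528 (the turbulent correlation is not needed).
Darcy-Weisbach: ΔP = f(L/D)(ρV²/2) = 0.0528·(473/0.261)·(876·0.7528²/2) = 0.0528·1812·248.2 = 2.375e+04 Pa.
Pumping power P = QΔP = 0.04028·2.375e+04 = 956.7 W = 0.957 kW.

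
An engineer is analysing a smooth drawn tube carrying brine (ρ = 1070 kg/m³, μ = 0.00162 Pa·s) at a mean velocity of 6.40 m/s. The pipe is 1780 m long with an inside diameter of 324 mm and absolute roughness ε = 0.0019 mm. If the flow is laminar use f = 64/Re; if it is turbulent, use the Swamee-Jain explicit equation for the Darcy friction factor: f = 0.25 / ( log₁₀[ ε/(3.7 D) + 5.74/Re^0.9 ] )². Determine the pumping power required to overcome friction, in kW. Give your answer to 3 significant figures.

Reynolds number Re = ρVD/μ = 1070 · 6.4 · 0.324 / 0.00162 = 1.37e+06.
Re > 4000 → turbulent. Relative roughness ε/D = 1.9e-06/0.324 = 5.86e-06. Swamee-Jain: f = 0.25/(log₁₀[5.86e-06/3.7 + 5.74/1.37e+06^0.9])² = 0.25/(log₁₀[1.58e-06 + 1.72e-05])² = 0.25/(-4.726)² = 0.01119.
Darcy-Weisbach: ΔP = f(L/D)(ρV²/2) = 0.01119·(1780/0.324)·(1070·6.4²/2) = 0.01119·5494·2.191e+04 = 1.348e+06 Pa.
Q = V·A = 6.4·0.08245 = 0.5277 m³/s.
Pumping power P = QΔP = 0.5277·1.348e+06 = 711100 W = 711 kW.

P ≈ 711 kW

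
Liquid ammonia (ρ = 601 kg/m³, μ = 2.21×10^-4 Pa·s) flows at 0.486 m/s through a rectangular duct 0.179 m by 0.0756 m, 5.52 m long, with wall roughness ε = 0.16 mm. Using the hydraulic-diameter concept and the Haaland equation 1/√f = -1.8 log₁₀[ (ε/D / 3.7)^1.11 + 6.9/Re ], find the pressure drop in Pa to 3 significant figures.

ΔP ≈ 85.2 Pa

Hydraulic diameter D_h = 4A/P = 4·(0.179·0.0756)/(2·(0.179+0.0756)) = 0.05413/0.5092 = 0.1063 m.
Re = ρVD_h/μ = 601·0.486·0.1063/0.000221 = 1.405e+05.
ε/D_h = 0.00016/0.1063 = 0.00151; Haaland gives 1/√f = -1.8 log₁₀[0.000172+4.91e-05] = 6.578, so f = 0.02311.
ΔP = f(L/D_h)(ρV²/2) = 0.02311·5.52/0.1063·70.98 = 85.16 Pa.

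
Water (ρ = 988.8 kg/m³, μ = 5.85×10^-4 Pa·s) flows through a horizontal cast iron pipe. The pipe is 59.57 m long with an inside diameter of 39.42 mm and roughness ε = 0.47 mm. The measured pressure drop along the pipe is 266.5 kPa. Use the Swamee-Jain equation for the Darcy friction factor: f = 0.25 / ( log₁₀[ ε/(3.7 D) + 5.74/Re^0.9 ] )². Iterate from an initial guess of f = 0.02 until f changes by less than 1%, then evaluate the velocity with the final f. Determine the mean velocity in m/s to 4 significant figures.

V ≈ 2.961 m/s

Rearranging Darcy-Weisbach: V = √(2·ΔP·D/(f·L·ρ)). With ε/D = 0.00047/0.03942 = 0.0119, iterate starting from f = 0.02:
  f = 0.02 → V = √(2·2.665e+05·0.03942/(0.02·59.57·988.8)) = 4.223 m/s; Re = ρVD/μ = 2.814e+05; f → 0.04057
  f = 0.04057 → V = 2.965 m/s; Re = 1.976e+05; f → 0.04069
Converged (Δf/f < 1%). With the final f = 0.04069: V = √(2·2.665e+05·0.03942/(0.04069·59.57·988.8)) = 2.961 m/s.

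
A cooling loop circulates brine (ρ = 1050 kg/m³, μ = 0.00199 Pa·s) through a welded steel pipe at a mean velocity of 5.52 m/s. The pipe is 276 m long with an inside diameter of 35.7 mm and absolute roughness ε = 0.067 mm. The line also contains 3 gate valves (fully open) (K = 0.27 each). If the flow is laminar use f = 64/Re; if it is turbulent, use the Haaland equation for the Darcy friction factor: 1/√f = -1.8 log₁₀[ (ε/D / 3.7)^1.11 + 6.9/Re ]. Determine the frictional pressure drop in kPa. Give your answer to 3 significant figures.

ΔP ≈ 3050 kPa

Reynolds number Re = ρVD/μ = 1050 · 5.52 · 0.0357 / 0.00199 = 1.04e+05.
Re > 4000 → turbulent. Relative roughness ε/D = 6.7e-05/0.0357 = 0.00188. Haaland: 1/√f = -1.8 log₁₀[(0.00188/3.7)^1.11 + 6.9/1.04e+05] = -1.8 log₁₀[0.00022 + 6.64e-05] = 6.377, so f = 0.02459.
Total minor-loss coefficient ΣK = 3·0.27 = 0.81.
ΔP = [f·L/D + ΣK]·(ρV²/2) = [0.02459·276/0.0357 + 0.81]·(1050·5.52²/2) = [190.1 + 0.81]·1.6e+04 = 3.054e+06 Pa.
ΔP = 3.054e+06 Pa = 3050 kPa.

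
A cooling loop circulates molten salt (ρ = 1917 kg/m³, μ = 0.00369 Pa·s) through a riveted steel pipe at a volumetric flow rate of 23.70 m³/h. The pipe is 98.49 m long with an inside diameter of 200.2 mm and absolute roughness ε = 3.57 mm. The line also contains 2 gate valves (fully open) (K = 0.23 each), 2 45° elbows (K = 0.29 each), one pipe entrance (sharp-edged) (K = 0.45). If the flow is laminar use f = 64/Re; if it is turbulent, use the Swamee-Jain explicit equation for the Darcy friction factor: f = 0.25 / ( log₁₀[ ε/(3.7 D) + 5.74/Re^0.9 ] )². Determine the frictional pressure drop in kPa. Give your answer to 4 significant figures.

Q = 23.70 m³/h = 23.70/3600 = 0.006583 m³/s.
Cross-sectional area A = πD²/4 = π(0.2002)²/4 = 0.03148 m²; mean velocity V = Q/A = 0.006583/0.03148 = 0.2091 m/s.
Reynolds number Re = ρVD/μ = 1917 · 0.2091 · 0.2002 / 0.00369 = 2.175e+04.
Re > 4000 → turbulent. Relative roughness ε/D = 0.00357/0.2002 = 0.0178. Swamee-Jain: f = 0.25/(log₁₀[0.0178/3.7 + 5.74/2.175e+04^0.9])² = 0.25/(log₁₀[0.00482 + 0.000716])² = 0.25/(-2.257)² = 0.04909.
Total minor-loss coefficient ΣK = 2·0.23 + 2·0.29 + 1·0.45 = 1.49.
ΔP = [f·L/D + ΣK]·(ρV²/2) = [0.04909·98.49/0.2002 + 1.49]·(1917·0.2091²/2) = [24.15 + 1.49]·41.92 = 1075 Pa.
ΔP = 1075 Pa = 1.075 kPa.

ΔP ≈ 1.075 kPa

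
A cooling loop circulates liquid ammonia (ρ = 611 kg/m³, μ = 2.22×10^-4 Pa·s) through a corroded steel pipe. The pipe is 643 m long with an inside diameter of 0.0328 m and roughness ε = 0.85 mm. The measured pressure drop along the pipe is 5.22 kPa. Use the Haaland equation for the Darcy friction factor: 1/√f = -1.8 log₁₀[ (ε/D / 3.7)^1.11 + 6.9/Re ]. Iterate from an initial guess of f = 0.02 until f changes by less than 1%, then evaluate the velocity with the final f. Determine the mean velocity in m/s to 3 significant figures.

V ≈ 0.124 m/s

Rearranging Darcy-Weisbach: V = √(2·ΔP·D/(f·L·ρ)). With ε/D = 0.00085/0.0328 = 0.0259, iterate starting from f = 0.02:
  f = 0.02 → V = √(2·5220·0.0328/(0.02·643·611)) = 0.2088 m/s; Re = ρVD/μ = 1.885e+04; f → 0.05569
  f = 0.05569 → V = 0.1251 m/s; Re = 1.129e+04; f → 0.05681
  f = 0.05681 → V = 0.1239 m/s; Re = 1.118e+04; f → 0.05684
Converged (Δf/f < 1%). With the final f = 0.05684: V = √(2·5220·0.0328/(0.05684·643·611)) = 0.1238 m/s.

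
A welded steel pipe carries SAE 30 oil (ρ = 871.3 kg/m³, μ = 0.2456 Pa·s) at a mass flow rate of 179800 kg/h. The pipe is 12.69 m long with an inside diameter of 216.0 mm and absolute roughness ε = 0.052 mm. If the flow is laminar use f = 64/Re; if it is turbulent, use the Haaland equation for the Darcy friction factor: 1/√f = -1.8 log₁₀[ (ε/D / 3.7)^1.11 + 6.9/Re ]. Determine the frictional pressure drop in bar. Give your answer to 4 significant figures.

ΔP ≈ 0.03344 bar

ṁ = 179800 kg/h = 179800/3600 = 49.94 kg/s.
A = πD²/4 = π(0.216)²/4 = 0.03664 m²; mean velocity V = ṁ/(ρA) = 49.94/(871.3 · 0.03664) = 1.564 m/s.
Reynolds number Re = ρVD/μ = 871.3 · 1.564 · 0.216 / 0.246 = 1199.
Re < 2300 → laminar flow, so f = 64/Re = 64/1199 = 0.05339 (the turbulent correlation is not needed).
Darcy-Weisbach: ΔP = f(L/D)(ρV²/2) = 0.05339·(12.69/0.216)·(871.3·1.564²/2) = 0.05339·58.75·1066 = 3344 Pa.
ΔP = 3344 Pa = 0.03344 bar.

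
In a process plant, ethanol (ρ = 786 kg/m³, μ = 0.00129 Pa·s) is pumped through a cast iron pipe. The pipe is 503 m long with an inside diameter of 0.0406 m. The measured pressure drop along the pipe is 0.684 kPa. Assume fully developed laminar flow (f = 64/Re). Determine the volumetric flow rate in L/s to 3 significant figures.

Q ≈ 0.0703 L/s

For laminar flow, f = 64/Re with Re = ρVD/μ, so Darcy-Weisbach reduces to ΔP = 32μLV/D². Solving for V: V = ΔP·D²/(32μL) = 684·(0.0406)²/(32·0.00129·503) = 0.0543 m/s.
Check: Re = ρVD/μ = 786·0.0543·0.0406/0.00129 = 1343 < 2300, so the laminar assumption holds.
Q = V·A = 0.0543·(π/4·0.0406²) = 7.03e-05 m³/s = 0.0703 L/s.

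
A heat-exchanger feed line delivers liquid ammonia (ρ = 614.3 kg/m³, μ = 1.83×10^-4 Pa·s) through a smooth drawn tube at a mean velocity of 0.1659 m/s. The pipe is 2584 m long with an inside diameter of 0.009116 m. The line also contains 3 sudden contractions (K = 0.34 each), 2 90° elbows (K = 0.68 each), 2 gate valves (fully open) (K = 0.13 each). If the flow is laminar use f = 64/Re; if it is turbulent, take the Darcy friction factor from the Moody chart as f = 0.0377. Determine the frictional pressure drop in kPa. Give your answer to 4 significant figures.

Reynolds number Re = ρVD/μ = 614.3 · 0.1659 · 0.009116 / 0.000183 = 5077.
Re > 4000 → turbulent; use the Moody-chart value f = 0.0377.
Total minor-loss coefficient ΣK = 3·0.34 + 2·0.68 + 2·0.13 = 2.64.
ΔP = [f·L/D + ΣK]·(ρV²/2) = [0.0377·2584/0.009116 + 2.64]·(614.3·0.1659²/2) = [1.069e+04 + 2.64]·8.454 = 9.036e+04 Pa.
ΔP = 9.036e+04 Pa = 90.36 kPa.

ΔP ≈ 90.36 kPa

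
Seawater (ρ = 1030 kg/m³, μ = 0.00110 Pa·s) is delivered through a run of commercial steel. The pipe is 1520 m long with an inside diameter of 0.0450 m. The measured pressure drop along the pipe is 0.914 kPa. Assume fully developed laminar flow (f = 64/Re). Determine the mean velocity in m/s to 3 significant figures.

V ≈ 0.0346 m/s

For laminar flow, f = 64/Re with Re = ρVD/μ, so Darcy-Weisbach reduces to ΔP = 32μLV/D². Solving for V: V = ΔP·D²/(32μL) = 914·(0.045)²/(32·0.0011·1520) = 0.03459 m/s.
Check: Re = ρVD/μ = 1030·0.03459·0.045/0.0011 = 1458 < 2300, so the laminar assumption holds.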